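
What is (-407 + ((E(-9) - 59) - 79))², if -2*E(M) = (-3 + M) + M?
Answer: 1142761/4 ≈ 2.8569e+5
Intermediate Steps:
E(M) = 3/2 - M (E(M) = -((-3 + M) + M)/2 = -(-3 + 2*M)/2 = 3/2 - M)
(-407 + ((E(-9) - 59) - 79))² = (-407 + (((3/2 - 1*(-9)) - 59) - 79))² = (-407 + (((3/2 + 9) - 59) - 79))² = (-407 + ((21/2 - 59) - 79))² = (-407 + (-97/2 - 79))² = (-407 - 255/2)² = (-1069/2)² = 1142761/4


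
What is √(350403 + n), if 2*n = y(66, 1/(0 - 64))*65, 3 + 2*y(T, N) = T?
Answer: √1405707/2 ≈ 592.81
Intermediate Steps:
y(T, N) = -3/2 + T/2
n = 4095/4 (n = ((-3/2 + (½)*66)*65)/2 = ((-3/2 + 33)*65)/2 = ((63/2)*65)/2 = (½)*(4095/2) = 4095/4 ≈ 1023.8)
√(350403 + n) = √(350403 + 4095/4) = √(1405707/4) = √1405707/2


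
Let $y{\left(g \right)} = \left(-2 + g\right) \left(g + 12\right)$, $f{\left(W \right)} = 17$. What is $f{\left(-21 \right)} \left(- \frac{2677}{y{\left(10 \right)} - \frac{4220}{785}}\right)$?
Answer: $- \frac{7144913}{26788} \approx -266.72$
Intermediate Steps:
$y{\left(g \right)} = \left(-2 + g\right) \left(12 + g\right)$
$f{\left(-21 \right)} \left(- \frac{2677}{y{\left(10 \right)} - \frac{4220}{785}}\right) = 17 \left(- \frac{2677}{\left(-24 + 10^{2} + 10 \cdot 10\right) - \frac{4220}{785}}\right) = 17 \left(- \frac{2677}{\left(-24 + 100 + 100\right) - 4220 \cdot \frac{1}{785}}\right) = 17 \left(- \frac{2677}{176 - \frac{844}{157}}\right) = 17 \left(- \frac{2677}{\frac{26788}{157}}\right) = 17 \left(\left(-2677\right) \frac{157}{26788}\right) = 17 \left(- \frac{420289}{26788}\right) = - \frac{7144913}{26788}$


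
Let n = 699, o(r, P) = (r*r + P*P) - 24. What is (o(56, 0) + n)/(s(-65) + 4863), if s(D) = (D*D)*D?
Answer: -3811/269762 ≈ -0.014127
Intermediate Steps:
s(D) = D**3 (s(D) = D**2*D = D**3)
o(r, P) = -24 + P**2 + r**2 (o(r, P) = (r**2 + P**2) - 24 = (P**2 + r**2) - 24 = -24 + P**2 + r**2)
(o(56, 0) + n)/(s(-65) + 4863) = ((-24 + 0**2 + 56**2) + 699)/((-65)**3 + 4863) = ((-24 + 0 + 3136) + 699)/(-274625 + 4863) = (3112 + 699)/(-269762) = 3811*(-1/269762) = -3811/269762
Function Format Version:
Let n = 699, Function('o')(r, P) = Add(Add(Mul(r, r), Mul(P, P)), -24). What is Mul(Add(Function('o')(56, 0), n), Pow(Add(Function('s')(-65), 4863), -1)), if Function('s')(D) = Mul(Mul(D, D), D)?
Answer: Rational(-3811, 269762) ≈ -0.014127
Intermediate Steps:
Function('s')(D) = Pow(D, 3) (Function('s')(D) = Mul(Pow(D, 2), D) = Pow(D, 3))
Function('o')(r, P) = Add(-24, Pow(P, 2), Pow(r, 2)) (Function('o')(r, P) = Add(Add(Pow(r, 2), Pow(P, 2)), -24) = Add(Add(Pow(P, 2), Pow(r, 2)), -24) = Add(-24, Pow(P, 2), Pow(r, 2)))
Mul(Add(Function('o')(56, 0), n), Pow(Add(Function('s')(-65), 4863), -1)) = Mul(Add(Add(-24, Pow(0, 2), Pow(56, 2)), 699), Pow(Add(Pow(-65, 3), 4863), -1)) = Mul(Add(Add(-24, 0, 3136), 699), Pow(Add(-274625, 4863), -1)) = Mul(Add(3112, 699), Pow(-269762, -1)) = Mul(3811, Rational(-1, 269762)) = Rational(-3811, 269762)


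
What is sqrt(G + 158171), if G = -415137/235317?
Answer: sqrt(973164175326910)/78439 ≈ 397.71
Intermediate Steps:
G = -138379/78439 (G = -415137*1/235317 = -138379/78439 ≈ -1.7642)
sqrt(G + 158171) = sqrt(-138379/78439 + 158171) = sqrt(12406636690/78439) = sqrt(973164175326910)/78439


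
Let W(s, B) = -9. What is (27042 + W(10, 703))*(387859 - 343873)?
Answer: 1189073538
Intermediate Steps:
(27042 + W(10, 703))*(387859 - 343873) = (27042 - 9)*(387859 - 343873) = 27033*43986 = 1189073538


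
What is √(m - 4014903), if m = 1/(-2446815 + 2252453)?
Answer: I*√151669332652911094/194362 ≈ 2003.7*I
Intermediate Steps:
m = -1/194362 (m = 1/(-194362) = -1/194362 ≈ -5.1450e-6)
√(m - 4014903) = √(-1/194362 - 4014903) = √(-780344576887/194362) = I*√151669332652911094/194362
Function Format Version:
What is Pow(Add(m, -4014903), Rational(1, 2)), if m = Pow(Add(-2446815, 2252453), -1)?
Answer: Mul(Rational(1, 194362), I, Pow(151669332652911094, Rational(1, 2))) ≈ Mul(2003.7, I)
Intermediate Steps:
m = Rational(-1, 194362) (m = Pow(-194362, -1) = Rational(-1, 194362) ≈ -5.1450e-6)
Pow(Add(m, -4014903), Rational(1, 2)) = Pow(Add(Rational(-1, 194362), -4014903), Rational(1, 2)) = Pow(Rational(-780344576887, 194362), Rational(1, 2)) = Mul(Rational(1, 194362), I, Pow(151669332652911094, Rational(1, 2)))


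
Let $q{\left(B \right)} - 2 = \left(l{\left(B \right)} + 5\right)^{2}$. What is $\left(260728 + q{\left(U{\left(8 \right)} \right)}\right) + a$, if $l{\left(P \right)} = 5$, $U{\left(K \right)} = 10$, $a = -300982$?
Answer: $-40152$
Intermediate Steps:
$q{\left(B \right)} = 102$ ($q{\left(B \right)} = 2 + \left(5 + 5\right)^{2} = 2 + 10^{2} = 2 + 100 = 102$)
$\left(260728 + q{\left(U{\left(8 \right)} \right)}\right) + a = \left(260728 + 102\right) - 300982 = 260830 - 300982 = -40152$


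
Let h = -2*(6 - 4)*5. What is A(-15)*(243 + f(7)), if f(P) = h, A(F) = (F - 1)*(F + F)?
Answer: 107040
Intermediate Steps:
A(F) = 2*F*(-1 + F) (A(F) = (-1 + F)*(2*F) = 2*F*(-1 + F))
h = -20 (h = -2*2*5 = -4*5 = -20)
f(P) = -20
A(-15)*(243 + f(7)) = (2*(-15)*(-1 - 15))*(243 - 20) = (2*(-15)*(-16))*223 = 480*223 = 107040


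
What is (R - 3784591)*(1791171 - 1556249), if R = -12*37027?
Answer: -993465169630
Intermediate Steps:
R = -444324
(R - 3784591)*(1791171 - 1556249) = (-444324 - 3784591)*(1791171 - 1556249) = -4228915*234922 = -993465169630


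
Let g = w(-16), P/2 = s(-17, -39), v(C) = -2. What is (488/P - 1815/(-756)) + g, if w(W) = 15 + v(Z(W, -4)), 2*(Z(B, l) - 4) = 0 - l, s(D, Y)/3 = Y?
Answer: 43621/3276 ≈ 13.315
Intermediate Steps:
s(D, Y) = 3*Y
Z(B, l) = 4 - l/2 (Z(B, l) = 4 + (0 - l)/2 = 4 + (-l)/2 = 4 - l/2)
P = -234 (P = 2*(3*(-39)) = 2*(-117) = -234)
w(W) = 13 (w(W) = 15 - 2 = 13)
g = 13
(488/P - 1815/(-756)) + g = (488/(-234) - 1815/(-756)) + 13 = (488*(-1/234) - 1815*(-1/756)) + 13 = (-244/117 + 605/252) + 13 = 1033/3276 + 13 = 43621/3276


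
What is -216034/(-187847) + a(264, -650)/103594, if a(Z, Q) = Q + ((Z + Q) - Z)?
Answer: 11067812548/9729911059 ≈ 1.1375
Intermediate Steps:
a(Z, Q) = 2*Q (a(Z, Q) = Q + ((Q + Z) - Z) = Q + Q = 2*Q)
-216034/(-187847) + a(264, -650)/103594 = -216034/(-187847) + (2*(-650))/103594 = -216034*(-1/187847) - 1300*1/103594 = 216034/187847 - 650/51797 = 11067812548/9729911059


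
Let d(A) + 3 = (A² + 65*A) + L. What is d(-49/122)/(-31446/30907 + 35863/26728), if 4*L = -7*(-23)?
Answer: 34749151781240/996964006213 ≈ 34.855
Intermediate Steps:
L = 161/4 (L = (-7*(-23))/4 = (¼)*161 = 161/4 ≈ 40.250)
d(A) = 149/4 + A² + 65*A (d(A) = -3 + ((A² + 65*A) + 161/4) = -3 + (161/4 + A² + 65*A) = 149/4 + A² + 65*A)
d(-49/122)/(-31446/30907 + 35863/26728) = (149/4 + (-49/122)² + 65*(-49/122))/(-31446/30907 + 35863/26728) = (149/4 + 2401/14884 - 3185/122)/(267929053/826082296) = (42065/3721)*(826082296/267929053) = 34749151781240/996964006213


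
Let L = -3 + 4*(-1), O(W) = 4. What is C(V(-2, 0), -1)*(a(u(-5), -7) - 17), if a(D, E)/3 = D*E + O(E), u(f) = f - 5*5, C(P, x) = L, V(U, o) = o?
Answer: -4375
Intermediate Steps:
L = -7 (L = -3 - 4 = -7)
C(P, x) = -7
u(f) = -25 + f (u(f) = f - 25 = -25 + f)
a(D, E) = 12 + 3*D*E (a(D, E) = 3*(D*E + 4) = 3*(4 + D*E) = 12 + 3*D*E)
C(V(-2, 0), -1)*(a(u(-5), -7) - 17) = -7*((12 + 3*(-25 - 5)*(-7)) - 17) = -7*((12 + 3*(-30)*(-7)) - 17) = -7*((12 + 630) - 17) = -7*(642 - 17) = -7*625 = -4375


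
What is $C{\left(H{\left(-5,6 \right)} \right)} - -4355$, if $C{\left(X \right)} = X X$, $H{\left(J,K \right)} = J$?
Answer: $4380$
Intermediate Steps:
$C{\left(X \right)} = X^{2}$
$C{\left(H{\left(-5,6 \right)} \right)} - -4355 = \left(-5\right)^{2} - -4355 = 25 + 4355 = 4380$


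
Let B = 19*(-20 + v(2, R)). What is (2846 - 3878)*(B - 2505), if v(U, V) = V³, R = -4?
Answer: 4232232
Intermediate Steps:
B = -1596 (B = 19*(-20 + (-4)³) = 19*(-20 - 64) = 19*(-84) = -1596)
(2846 - 3878)*(B - 2505) = (2846 - 3878)*(-1596 - 2505) = -1032*(-4101) = 4232232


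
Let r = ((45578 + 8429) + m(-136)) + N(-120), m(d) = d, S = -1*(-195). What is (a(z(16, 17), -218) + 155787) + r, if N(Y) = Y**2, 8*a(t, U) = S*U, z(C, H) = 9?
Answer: 874977/4 ≈ 2.1874e+5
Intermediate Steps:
S = 195
a(t, U) = 195*U/8 (a(t, U) = (195*U)/8 = 195*U/8)
r = 68271 (r = ((45578 + 8429) - 136) + (-120)**2 = (54007 - 136) + 14400 = 53871 + 14400 = 68271)
(a(z(16, 17), -218) + 155787) + r = ((195/8)*(-218) + 155787) + 68271 = (-21255/4 + 155787) + 68271 = 601893/4 + 68271 = 874977/4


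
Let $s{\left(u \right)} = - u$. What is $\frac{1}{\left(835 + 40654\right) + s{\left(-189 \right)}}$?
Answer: $\frac{1}{41678} \approx 2.3993 \cdot 10^{-5}$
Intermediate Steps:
$\frac{1}{\left(835 + 40654\right) + s{\left(-189 \right)}} = \frac{1}{\left(835 + 40654\right) - -189} = \frac{1}{41489 + 189} = \frac{1}{41678}$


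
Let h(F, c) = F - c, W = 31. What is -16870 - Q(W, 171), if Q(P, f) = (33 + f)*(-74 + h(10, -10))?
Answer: -5854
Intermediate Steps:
Q(P, f) = -1782 - 54*f (Q(P, f) = (33 + f)*(-74 + (10 - 1*(-10))) = (33 + f)*(-74 + (10 + 10)) = (33 + f)*(-74 + 20) = (33 + f)*(-54) = -1782 - 54*f)
-16870 - Q(W, 171) = -16870 - (-1782 - 54*171) = -16870 - (-1782 - 9234) = -16870 - 1*(-11016) = -16870 + 11016 = -5854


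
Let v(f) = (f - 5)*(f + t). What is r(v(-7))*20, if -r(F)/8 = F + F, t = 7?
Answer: 0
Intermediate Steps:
v(f) = (-5 + f)*(7 + f) (v(f) = (f - 5)*(f + 7) = (-5 + f)*(7 + f))
r(F) = -16*F (r(F) = -8*(F + F) = -16*F)
r(v(-7))*20 = -16*(-35 + (-7)**2 + 2*(-7))*20 = -16*(-35 + 49 - 14)*20 = -16*0*20 = 0*20 = 0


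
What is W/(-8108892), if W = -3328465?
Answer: 3328465/8108892 ≈ 0.41047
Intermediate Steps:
W/(-8108892) = -3328465/(-8108892) = -3328465*(-1/8108892) = 3328465/8108892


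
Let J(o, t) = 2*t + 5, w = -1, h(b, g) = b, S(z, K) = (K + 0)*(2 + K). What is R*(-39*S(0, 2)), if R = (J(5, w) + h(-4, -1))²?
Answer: -312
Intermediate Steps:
S(z, K) = K*(2 + K)
J(o, t) = 5 + 2*t
R = 1 (R = ((5 + 2*(-1)) - 4)² = ((5 - 2) - 4)² = (3 - 4)² = (-1)² = 1)
R*(-39*S(0, 2)) = 1*(-78*(2 + 2)) = 1*(-78*4) = 1*(-39*8) = 1*(-312) = -312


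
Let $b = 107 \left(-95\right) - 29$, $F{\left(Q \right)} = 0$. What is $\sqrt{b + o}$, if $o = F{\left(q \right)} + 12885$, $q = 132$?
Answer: $3 \sqrt{299} \approx 51.875$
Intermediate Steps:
$b = -10194$ ($b = -10165 - 29 = -10194$)
$o = 12885$ ($o = 0 + 12885 = 12885$)
$\sqrt{b + o} = \sqrt{-10194 + 12885} = \sqrt{2691} = 3 \sqrt{299}$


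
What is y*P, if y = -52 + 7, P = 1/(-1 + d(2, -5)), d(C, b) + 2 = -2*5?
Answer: 45/13 ≈ 3.4615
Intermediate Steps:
d(C, b) = -12 (d(C, b) = -2 - 2*5 = -2 - 10 = -12)
P = -1/13 (P = 1/(-1 - 12) = 1/(-13) = -1/13 ≈ -0.076923)
y = -45
y*P = -45*(-1/13) = 45/13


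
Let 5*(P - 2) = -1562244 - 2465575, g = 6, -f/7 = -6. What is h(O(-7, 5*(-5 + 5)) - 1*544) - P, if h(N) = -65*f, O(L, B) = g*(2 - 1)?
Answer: 4014159/5 ≈ 8.0283e+5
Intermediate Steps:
f = 42 (f = -7*(-6) = 42)
P = -4027809/5 (P = 2 + (-1562244 - 2465575)/5 = 2 + (⅕)*(-4027819) = 2 - 4027819/5 = -4027809/5 ≈ -8.0556e+5)
O(L, B) = 6 (O(L, B) = 6*(2 - 1) = 6*1 = 6)
h(N) = -2730 (h(N) = -65*42 = -2730)
h(O(-7, 5*(-5 + 5)) - 1*544) - P = -2730 - 1*(-4027809/5) = -2730 + 4027809/5 = 4014159/5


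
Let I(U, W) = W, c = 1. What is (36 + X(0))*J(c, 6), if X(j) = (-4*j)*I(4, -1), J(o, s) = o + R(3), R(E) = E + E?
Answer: 252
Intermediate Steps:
R(E) = 2*E
J(o, s) = 6 + o (J(o, s) = o + 2*3 = o + 6 = 6 + o)
X(j) = 4*j (X(j) = -4*j*(-1) = 4*j)
(36 + X(0))*J(c, 6) = (36 + 4*0)*(6 + 1) = (36 + 0)*7 = 36*7 = 252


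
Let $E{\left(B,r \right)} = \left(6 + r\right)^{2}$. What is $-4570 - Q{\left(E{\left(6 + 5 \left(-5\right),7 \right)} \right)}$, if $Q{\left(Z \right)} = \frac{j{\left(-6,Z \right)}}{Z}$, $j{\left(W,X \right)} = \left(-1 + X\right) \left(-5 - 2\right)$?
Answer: $- \frac{771154}{169} \approx -4563.0$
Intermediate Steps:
$j{\left(W,X \right)} = 7 - 7 X$ ($j{\left(W,X \right)} = \left(-1 + X\right) \left(-7\right) = 7 - 7 X$)
$Q{\left(Z \right)} = \frac{7 - 7 Z}{Z}$
$-4570 - Q{\left(E{\left(6 + 5 \left(-5\right),7 \right)} \right)} = -4570 - \left(-7 + \frac{7}{\left(6 + 7\right)^{2}}\right) = -4570 - \left(-7 + \frac{7}{13^{2}}\right) = -4570 - \left(-7 + \frac{7}{169}\right) = -4570 - - \frac{1176}{169} = -4570 + \frac{1176}{169} = - \frac{771154}{169}$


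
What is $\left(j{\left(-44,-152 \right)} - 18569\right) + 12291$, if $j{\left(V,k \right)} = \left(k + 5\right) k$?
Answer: $16066$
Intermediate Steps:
$j{\left(V,k \right)} = k \left(5 + k\right)$ ($j{\left(V,k \right)} = \left(5 + k\right) k = k \left(5 + k\right)$)
$\left(j{\left(-44,-152 \right)} - 18569\right) + 12291 = \left(- 152 \left(5 - 152\right) - 18569\right) + 12291 = \left(\left(-152\right) \left(-147\right) - 18569\right) + 12291 = \left(22344 - 18569\right) + 12291 = 3775 + 12291 = 16066$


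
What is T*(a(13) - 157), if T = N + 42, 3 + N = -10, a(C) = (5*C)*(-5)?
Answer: -13978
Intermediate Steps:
a(C) = -25*C
N = -13 (N = -3 - 10 = -13)
T = 29 (T = -13 + 42 = 29)
T*(a(13) - 157) = 29*(-25*13 - 157) = 29*(-325 - 157) = 29*(-482) = -13978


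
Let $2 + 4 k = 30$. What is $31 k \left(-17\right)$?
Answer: $-3689$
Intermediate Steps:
$k = 7$ ($k = - \frac{1}{2} + \frac{1}{4} \cdot 30 = - \frac{1}{2} + \frac{15}{2} = 7$)
$31 k \left(-17\right) = 31 \cdot 7 \left(-17\right) = 217 \left(-17\right) = -3689$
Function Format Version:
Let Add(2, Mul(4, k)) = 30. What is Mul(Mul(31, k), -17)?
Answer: -3689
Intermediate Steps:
k = 7 (k = Add(Rational(-1, 2), Mul(Rational(1, 4), 30)) = Add(Rational(-1, 2), Rational(15, 2)) = 7)
Mul(Mul(31, k), -17) = Mul(Mul(31, 7), -17) = Mul(217, -17) = -3689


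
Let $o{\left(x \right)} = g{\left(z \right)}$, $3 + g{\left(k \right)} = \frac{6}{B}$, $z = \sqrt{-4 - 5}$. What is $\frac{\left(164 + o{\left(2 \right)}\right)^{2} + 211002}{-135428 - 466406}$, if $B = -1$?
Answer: $- \frac{235027}{601834} \approx -0.39052$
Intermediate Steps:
$z = 3 i$ ($z = \sqrt{-9} = 3 i \approx 3.0 i$)
$g{\left(k \right)} = -9$ ($g{\left(k \right)} = -3 + \frac{6}{-1} = -3 + 6 \left(-1\right) = -3 - 6 = -9$)
$o{\left(x \right)} = -9$
$\frac{\left(164 + o{\left(2 \right)}\right)^{2} + 211002}{-135428 - 466406} = \frac{\left(164 - 9\right)^{2} + 211002}{-135428 - 466406} = \frac{155^{2} + 211002}{-601834} = \left(24025 + 211002\right) \left(- \frac{1}{601834}\right) = 235027 \left(- \frac{1}{601834}\right) = - \frac{235027}{601834}$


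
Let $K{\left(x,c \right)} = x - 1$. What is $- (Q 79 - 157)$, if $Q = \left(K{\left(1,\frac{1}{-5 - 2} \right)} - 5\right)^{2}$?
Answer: $-1818$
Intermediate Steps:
$K{\left(x,c \right)} = -1 + x$
$Q = 25$ ($Q = \left(\left(-1 + 1\right) - 5\right)^{2} = \left(0 - 5\right)^{2} = \left(-5\right)^{2} = 25$)
$- (Q 79 - 157) = - (25 \cdot 79 - 157) = - (1975 - 157) = \left(-1\right) 1818 = -1818$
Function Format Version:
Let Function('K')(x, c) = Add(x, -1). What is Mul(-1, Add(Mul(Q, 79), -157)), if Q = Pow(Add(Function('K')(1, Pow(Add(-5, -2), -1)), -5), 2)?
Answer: -1818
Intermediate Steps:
Function('K')(x, c) = Add(-1, x)
Q = 25 (Q = Pow(Add(Add(-1, 1), -5), 2) = Pow(Add(0, -5), 2) = Pow(-5, 2) = 25)
Mul(-1, Add(Mul(Q, 79), -157)) = Mul(-1, Add(Mul(25, 79), -157)) = Mul(-1, Add(1975, -157)) = Mul(-1, 1818) = -1818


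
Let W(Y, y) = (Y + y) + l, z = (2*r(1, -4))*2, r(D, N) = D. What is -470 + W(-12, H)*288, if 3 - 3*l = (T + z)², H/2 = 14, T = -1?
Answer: 3562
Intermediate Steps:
H = 28 (H = 2*14 = 28)
z = 4 (z = (2*1)*2 = 2*2 = 4)
l = -2 (l = 1 - (-1 + 4)²/3 = 1 - ⅓*3² = 1 - ⅓*9 = 1 - 3 = -2)
W(Y, y) = -2 + Y + y (W(Y, y) = (Y + y) - 2 = -2 + Y + y)
-470 + W(-12, H)*288 = -470 + (-2 - 12 + 28)*288 = -470 + 14*288 = -470 + 4032 = 3562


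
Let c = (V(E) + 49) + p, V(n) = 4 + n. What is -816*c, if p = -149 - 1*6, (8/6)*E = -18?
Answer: 94248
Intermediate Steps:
E = -27/2 (E = (¾)*(-18) = -27/2 ≈ -13.500)
p = -155 (p = -149 - 6 = -155)
c = -231/2 (c = ((4 - 27/2) + 49) - 155 = (-19/2 + 49) - 155 = 79/2 - 155 = -231/2 ≈ -115.50)
-816*c = -816*(-231/2) = 94248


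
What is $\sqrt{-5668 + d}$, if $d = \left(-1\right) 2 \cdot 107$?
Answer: $i \sqrt{5882} \approx 76.694 i$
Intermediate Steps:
$d = -214$ ($d = \left(-2\right) 107 = -214$)
$\sqrt{-5668 + d} = \sqrt{-5668 - 214} = \sqrt{-5882} = i \sqrt{5882}$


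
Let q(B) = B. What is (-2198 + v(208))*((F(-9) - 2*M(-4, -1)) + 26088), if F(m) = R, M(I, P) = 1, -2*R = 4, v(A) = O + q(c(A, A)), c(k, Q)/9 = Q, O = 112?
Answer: -5581976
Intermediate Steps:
c(k, Q) = 9*Q
v(A) = 112 + 9*A
R = -2 (R = -½*4 = -2)
F(m) = -2
(-2198 + v(208))*((F(-9) - 2*M(-4, -1)) + 26088) = (-2198 + (112 + 9*208))*((-2 - 2*1) + 26088) = (-2198 + (112 + 1872))*((-2 - 2) + 26088) = (-2198 + 1984)*(-4 + 26088) = -214*26084 = -5581976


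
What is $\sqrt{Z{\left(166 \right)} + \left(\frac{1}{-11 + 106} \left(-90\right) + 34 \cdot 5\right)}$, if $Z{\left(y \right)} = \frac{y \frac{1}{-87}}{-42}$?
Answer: $\frac{\sqrt{22640208157}}{11571} \approx 13.004$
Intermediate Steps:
$Z{\left(y \right)} = \frac{y}{3654}$ ($Z{\left(y \right)} = y \left(- \frac{1}{87}\right) \left(- \frac{1}{42}\right) = - \frac{y}{87} \left(- \frac{1}{42}\right) = \frac{y}{3654}$)
$\sqrt{Z{\left(166 \right)} + \left(\frac{1}{-11 + 106} \left(-90\right) + 34 \cdot 5\right)} = \sqrt{\frac{1}{3654} \cdot 166 + \left(\frac{1}{-11 + 106} \left(-90\right) + 34 \cdot 5\right)} = \sqrt{\frac{83}{1827} + \left(\frac{1}{95} \left(-90\right) + 170\right)} = \sqrt{\frac{83}{1827} + \left(- \frac{18}{19} + 170\right)} = \sqrt{\frac{83}{1827} + \frac{3212}{19}} = \sqrt{\frac{5869901}{34713}} = \frac{\sqrt{22640208157}}{11571}$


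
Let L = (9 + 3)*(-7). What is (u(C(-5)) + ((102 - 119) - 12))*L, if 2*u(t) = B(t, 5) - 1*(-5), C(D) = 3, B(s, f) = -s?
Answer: 2352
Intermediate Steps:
L = -84 (L = 12*(-7) = -84)
u(t) = 5/2 - t/2 (u(t) = (-t - 1*(-5))/2 = (-t + 5)/2 = (5 - t)/2 = 5/2 - t/2)
(u(C(-5)) + ((102 - 119) - 12))*L = ((5/2 - ½*3) + ((102 - 119) - 12))*(-84) = ((5/2 - 3/2) + (-17 - 12))*(-84) = (1 - 29)*(-84) = -28*(-84) = 2352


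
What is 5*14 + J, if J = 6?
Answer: 76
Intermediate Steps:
5*14 + J = 5*14 + 6 = 70 + 6 = 76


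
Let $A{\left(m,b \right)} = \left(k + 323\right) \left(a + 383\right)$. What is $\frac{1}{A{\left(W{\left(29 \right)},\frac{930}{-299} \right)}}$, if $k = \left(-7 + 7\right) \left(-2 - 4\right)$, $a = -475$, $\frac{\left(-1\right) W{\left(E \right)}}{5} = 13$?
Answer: $- \frac{1}{29716} \approx -3.3652 \cdot 10^{-5}$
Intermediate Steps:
$W{\left(E \right)} = -65$ ($W{\left(E \right)} = \left(-5\right) 13 = -65$)
$k = 0$ ($k = 0 \left(-6\right) = 0$)
$A{\left(m,b \right)} = -29716$ ($A{\left(m,b \right)} = \left(0 + 323\right) \left(-475 + 383\right) = 323 \left(-92\right) = -29716$)
$\frac{1}{A{\left(W{\left(29 \right)},\frac{930}{-299} \right)}} = \frac{1}{-29716} = - \frac{1}{29716}$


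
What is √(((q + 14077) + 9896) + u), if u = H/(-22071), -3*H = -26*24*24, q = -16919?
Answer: √381788675198/7357 ≈ 83.987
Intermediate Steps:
H = 4992 (H = -(-26*24)*24/3 = -(-208)*24 = -⅓*(-14976) = 4992)
u = -1664/7357 (u = 4992/(-22071) = 4992*(-1/22071) = -1664/7357 ≈ -0.22618)
√(((q + 14077) + 9896) + u) = √(((-16919 + 14077) + 9896) - 1664/7357) = √((-2842 + 9896) - 1664/7357) = √(7054 - 1664/7357) = √(51894614/7357) = √381788675198/7357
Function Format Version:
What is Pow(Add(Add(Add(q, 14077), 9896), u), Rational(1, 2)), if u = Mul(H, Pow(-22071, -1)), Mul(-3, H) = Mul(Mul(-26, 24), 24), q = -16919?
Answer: Mul(Rational(1, 7357), Pow(381788675198, Rational(1, 2))) ≈ 83.987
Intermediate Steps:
H = 4992 (H = Mul(Rational(-1, 3), Mul(Mul(-26, 24), 24)) = Mul(Rational(-1, 3), Mul(-624, 24)) = Mul(Rational(-1, 3), -14976) = 4992)
u = Rational(-1664, 7357) (u = Mul(4992, Pow(-22071, -1)) = Mul(4992, Rational(-1, 22071)) = Rational(-1664, 7357) ≈ -0.22618)
Pow(Add(Add(Add(q, 14077), 9896), u), Rational(1, 2)) = Pow(Add(Add(Add(-16919, 14077), 9896), Rational(-1664, 7357)), Rational(1, 2)) = Pow(Add(Add(-2842, 9896), Rational(-1664, 7357)), Rational(1, 2)) = Pow(Add(7054, Rational(-1664, 7357)), Rational(1, 2)) = Pow(Rational(51894614, 7357), Rational(1, 2)) = Mul(Rational(1, 7357), Pow(381788675198, Rational(1, 2)))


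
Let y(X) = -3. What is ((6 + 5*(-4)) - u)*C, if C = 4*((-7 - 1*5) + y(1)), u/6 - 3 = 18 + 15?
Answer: 13800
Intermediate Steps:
u = 216 (u = 18 + 6*(18 + 15) = 18 + 6*33 = 18 + 198 = 216)
C = -60 (C = 4*((-7 - 1*5) - 3) = 4*((-7 - 5) - 3) = 4*(-12 - 3) = 4*(-15) = -60)
((6 + 5*(-4)) - u)*C = ((6 + 5*(-4)) - 1*216)*(-60) = ((6 - 20) - 216)*(-60) = (-14 - 216)*(-60) = -230*(-60) = 13800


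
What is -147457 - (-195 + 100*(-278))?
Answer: -119462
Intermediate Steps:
-147457 - (-195 + 100*(-278)) = -147457 - (-195 - 27800) = -147457 - 1*(-27995) = -147457 + 27995 = -119462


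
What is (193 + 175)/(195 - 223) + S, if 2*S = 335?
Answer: 2161/14 ≈ 154.36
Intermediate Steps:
S = 335/2 (S = (½)*335 = 335/2 ≈ 167.50)
(193 + 175)/(195 - 223) + S = (193 + 175)/(195 - 223) + 335/2 = 368/(-28) + 335/2 = 368*(-1/28) + 335/2 = -92/7 + 335/2 = 2161/14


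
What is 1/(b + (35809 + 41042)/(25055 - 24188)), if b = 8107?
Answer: 289/2368540 ≈ 0.00012202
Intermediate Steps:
1/(b + (35809 + 41042)/(25055 - 24188)) = 1/(8107 + (35809 + 41042)/(25055 - 24188)) = 1/(8107 + 76851/867) = 1/(8107 + 76851*(1/867)) = 1/(8107 + 25617/289) = 1/(2368540/289) = 289/2368540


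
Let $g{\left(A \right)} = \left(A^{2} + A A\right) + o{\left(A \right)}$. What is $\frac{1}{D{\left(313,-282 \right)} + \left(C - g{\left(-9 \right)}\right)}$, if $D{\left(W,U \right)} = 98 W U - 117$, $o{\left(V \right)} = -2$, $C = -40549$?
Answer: $- \frac{1}{8690894} \approx -1.1506 \cdot 10^{-7}$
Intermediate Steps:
$g{\left(A \right)} = -2 + 2 A^{2}$ ($g{\left(A \right)} = \left(A^{2} + A A\right) - 2 = \left(A^{2} + A^{2}\right) - 2 = 2 A^{2} - 2 = -2 + 2 A^{2}$)
$D{\left(W,U \right)} = -117 + 98 U W$ ($D{\left(W,U \right)} = 98 U W - 117 = -117 + 98 U W$)
$\frac{1}{D{\left(313,-282 \right)} + \left(C - g{\left(-9 \right)}\right)} = \frac{1}{\left(-117 + 98 \left(-282\right) 313\right) - \left(40547 + 162\right)} = \frac{1}{\left(-117 - 8650068\right) - \left(40547 + 162\right)} = \frac{1}{-8650185 - 40709} = \frac{1}{-8690894} = - \frac{1}{8690894}$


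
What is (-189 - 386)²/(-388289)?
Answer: -330625/388289 ≈ -0.85149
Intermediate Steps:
(-189 - 386)²/(-388289) = (-575)²*(-1/388289) = 330625*(-1/388289) = -330625/388289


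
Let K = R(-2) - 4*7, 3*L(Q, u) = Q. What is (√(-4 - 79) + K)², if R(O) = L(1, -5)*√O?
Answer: (-84 + I*√2 + 3*I*√83)²/9 ≈ 692.19 - 536.58*I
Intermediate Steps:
L(Q, u) = Q/3
R(O) = √O/3 (R(O) = ((⅓)*1)*√O = √O/3)
K = -28 + I*√2/3 (K = √(-2)/3 - 4*7 = (I*√2)/3 - 28 = I*√2/3 - 28 = -28 + I*√2/3 ≈ -28.0 + 0.4714*I)
(√(-4 - 79) + K)² = (√(-4 - 79) + (-28 + I*√2/3))² = (√(-83) + (-28 + I*√2/3))² = (I*√83 + (-28 + I*√2/3))² = (-28 + I*√83 + I*√2/3)²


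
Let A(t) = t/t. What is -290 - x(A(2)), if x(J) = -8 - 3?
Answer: -279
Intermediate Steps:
A(t) = 1
x(J) = -11
-290 - x(A(2)) = -290 - 1*(-11) = -290 + 11 = -279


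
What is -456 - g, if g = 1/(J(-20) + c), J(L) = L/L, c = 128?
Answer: -58825/129 ≈ -456.01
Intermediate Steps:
J(L) = 1
g = 1/129 (g = 1/(1 + 128) = 1/129 ≈ 0.0077519)
-456 - g = -456 - 1*1/129 = -456 - 1/129 = -58825/129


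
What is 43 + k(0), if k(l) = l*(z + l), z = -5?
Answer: 43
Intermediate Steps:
k(l) = l*(-5 + l)
43 + k(0) = 43 + 0*(-5 + 0) = 43 + 0*(-5) = 43 + 0 = 43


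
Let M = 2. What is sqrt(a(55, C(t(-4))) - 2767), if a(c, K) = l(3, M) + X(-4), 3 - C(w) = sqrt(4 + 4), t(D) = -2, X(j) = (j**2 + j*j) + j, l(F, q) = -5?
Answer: 14*I*sqrt(14) ≈ 52.383*I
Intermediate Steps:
X(j) = j + 2*j**2 (X(j) = (j**2 + j**2) + j = 2*j**2 + j = j + 2*j**2)
C(w) = 3 - 2*sqrt(2) (C(w) = 3 - sqrt(4 + 4) = 3 - sqrt(8) = 3 - 2*sqrt(2))
a(c, K) = 23 (a(c, K) = -5 - 4*(1 + 2*(-4)) = -5 - 4*(1 - 8) = -5 - 4*(-7) = -5 + 28 = 23)
sqrt(a(55, C(t(-4))) - 2767) = sqrt(23 - 2767) = sqrt(-2744) = 14*I*sqrt(14)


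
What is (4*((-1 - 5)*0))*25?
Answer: 0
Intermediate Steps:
(4*((-1 - 5)*0))*25 = (4*(-6*0))*25 = (4*0)*25 = 0*25 = 0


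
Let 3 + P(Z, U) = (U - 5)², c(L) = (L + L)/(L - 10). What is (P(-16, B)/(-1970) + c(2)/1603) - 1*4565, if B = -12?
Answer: -14416318593/3157910 ≈ -4565.1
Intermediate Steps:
c(L) = 2*L/(-10 + L) (c(L) = (2*L)/(-10 + L) = 2*L/(-10 + L))
P(Z, U) = -3 + (-5 + U)² (P(Z, U) = -3 + (U - 5)² = -3 + (-5 + U)²)
(P(-16, B)/(-1970) + c(2)/1603) - 1*4565 = ((-3 + (-5 - 12)²)/(-1970) + (2*2/(-10 + 2))/1603) - 1*4565 = ((-3 + (-17)²)*(-1/1970) + (2*2/(-8))*(1/1603)) - 4565 = ((-3 + 289)*(-1/1970) + (2*2*(-⅛))*(1/1603)) - 4565 = (286*(-1/1970) - ½*1/1603) - 4565 = (-143/985 - 1/3206) - 4565 = -459443/3157910 - 4565 = -14416318593/3157910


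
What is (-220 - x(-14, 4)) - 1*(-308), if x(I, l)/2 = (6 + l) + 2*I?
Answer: 124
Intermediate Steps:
x(I, l) = 12 + 2*l + 4*I (x(I, l) = 2*((6 + l) + 2*I) = 2*(6 + l + 2*I) = 12 + 2*l + 4*I)
(-220 - x(-14, 4)) - 1*(-308) = (-220 - (12 + 2*4 + 4*(-14))) - 1*(-308) = (-220 - (12 + 8 - 56)) + 308 = (-220 - 1*(-36)) + 308 = (-220 + 36) + 308 = -184 + 308 = 124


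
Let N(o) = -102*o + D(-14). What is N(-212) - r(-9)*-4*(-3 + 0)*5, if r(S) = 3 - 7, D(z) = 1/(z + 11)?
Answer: 65591/3 ≈ 21864.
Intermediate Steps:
D(z) = 1/(11 + z)
r(S) = -4
N(o) = -1/3 - 102*o (N(o) = -102*o + 1/(11 - 14) = -102*o + 1/(-3) = -102*o - 1/3 = -1/3 - 102*o)
N(-212) - r(-9)*-4*(-3 + 0)*5 = (-1/3 - 102*(-212)) - (-4)*-4*(-3 + 0)*5 = (-1/3 + 21624) - (-4)*-4*(-3)*5 = 64871/3 - (-4)*12*5 = 64871/3 - (-4)*60 = 64871/3 - 1*(-240) = 64871/3 + 240 = 65591/3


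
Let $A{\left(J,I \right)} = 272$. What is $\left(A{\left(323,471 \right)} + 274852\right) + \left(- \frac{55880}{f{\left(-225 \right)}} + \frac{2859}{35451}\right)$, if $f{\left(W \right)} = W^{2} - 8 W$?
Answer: $\frac{1262521631659}{4588935} \approx 2.7512 \cdot 10^{5}$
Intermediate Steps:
$\left(A{\left(323,471 \right)} + 274852\right) + \left(- \frac{55880}{f{\left(-225 \right)}} + \frac{2859}{35451}\right) = \left(272 + 274852\right) + \left(- \frac{55880}{\left(-225\right) \left(-8 - 225\right)} + \frac{2859}{35451}\right) = 275124 + \left(- \frac{55880}{\left(-225\right) \left(-233\right)} + 2859 \cdot \frac{1}{35451}\right) = 275124 + \left(- \frac{55880}{52425} + \frac{953}{11817}\right) = 275124 + \left(\left(-55880\right) \frac{1}{52425} + \frac{953}{11817}\right) = 275124 + \left(- \frac{11176}{10485} + \frac{953}{11817}\right) = 275124 - \frac{4521281}{4588935} = \frac{1262521631659}{4588935}$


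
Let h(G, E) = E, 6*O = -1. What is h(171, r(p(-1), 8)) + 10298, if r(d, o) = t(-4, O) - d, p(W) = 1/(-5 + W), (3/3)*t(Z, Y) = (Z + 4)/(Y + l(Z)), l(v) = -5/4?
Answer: 61789/6 ≈ 10298.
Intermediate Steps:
l(v) = -5/4 (l(v) = -5*1/4 = -5/4)
O = -1/6 (O = (1/6)*(-1) = -1/6 ≈ -0.16667)
t(Z, Y) = (4 + Z)/(-5/4 + Y) (t(Z, Y) = (Z + 4)/(Y - 5/4) = (4 + Z)/(-5/4 + Y))
r(d, o) = -d (r(d, o) = 4*(4 - 4)/(-5 + 4*(-1/6)) - d = 4*0/(-5 - 2/3) - d = 4*0/(-17/3) - d = 4*(-3/17)*0 - d = 0 - d = -d)
h(171, r(p(-1), 8)) + 10298 = -1/(-5 - 1) + 10298 = -1/(-6) + 10298 = -1*(-1/6) + 10298 = 1/6 + 10298 = 61789/6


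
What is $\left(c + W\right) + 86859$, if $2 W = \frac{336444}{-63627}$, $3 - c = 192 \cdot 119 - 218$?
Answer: $\frac{1362240414}{21209} \approx 64229.0$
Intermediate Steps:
$c = -22627$ ($c = 3 - \left(192 \cdot 119 - 218\right) = 3 - \left(22848 - 218\right) = 3 - 22630 = -22627$)
$W = - \frac{56074}{21209}$ ($W = \frac{336444 \frac{1}{-63627}}{2} = \frac{336444 \left(- \frac{1}{63627}\right)}{2} = \frac{1}{2} \left(- \frac{112148}{21209}\right) = - \frac{56074}{21209} \approx -2.6439$)
$\left(c + W\right) + 86859 = \left(-22627 - \frac{56074}{21209}\right) + 86859 = - \frac{479952117}{21209} + 86859 = \frac{1362240414}{21209}$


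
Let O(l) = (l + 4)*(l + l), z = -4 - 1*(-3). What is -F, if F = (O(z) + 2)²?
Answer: -16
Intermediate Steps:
z = -1 (z = -4 + 3 = -1)
O(l) = 2*l*(4 + l) (O(l) = (4 + l)*(2*l) = 2*l*(4 + l))
F = 16 (F = (2*(-1)*(4 - 1) + 2)² = (2*(-1)*3 + 2)² = (-6 + 2)² = (-4)² = 16)
-F = -1*16 = -16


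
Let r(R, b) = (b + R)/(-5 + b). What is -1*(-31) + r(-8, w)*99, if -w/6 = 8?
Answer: 7187/53 ≈ 135.60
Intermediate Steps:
w = -48 (w = -6*8 = -48)
r(R, b) = (R + b)/(-5 + b)
-1*(-31) + r(-8, w)*99 = -1*(-31) + ((-8 - 48)/(-5 - 48))*99 = 31 + (-56/(-53))*99 = 31 - 1/53*(-56)*99 = 31 + (56/53)*99 = 31 + 5544/53 = 7187/53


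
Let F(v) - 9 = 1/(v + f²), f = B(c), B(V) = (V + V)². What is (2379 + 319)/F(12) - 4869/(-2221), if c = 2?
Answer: 85140739/282067 ≈ 301.85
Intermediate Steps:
B(V) = 4*V² (B(V) = (2*V)² = 4*V²)
f = 16 (f = 4*2² = 4*4 = 16)
F(v) = 9 + 1/(256 + v) (F(v) = 9 + 1/(v + 16²) = 9 + 1/(v + 256) = 9 + 1/(256 + v))
(2379 + 319)/F(12) - 4869/(-2221) = (2379 + 319)/(((2305 + 9*12)/(256 + 12))) - 4869/(-2221) = 2698/(((2305 + 108)/268)) - 4869*(-1/2221) = 2698/(((1/268)*2413)) + 4869/2221 = 2698/(2413/268) + 4869/2221 = 2698*(268/2413) + 4869/2221 = 38056/127 + 4869/2221 = 85140739/282067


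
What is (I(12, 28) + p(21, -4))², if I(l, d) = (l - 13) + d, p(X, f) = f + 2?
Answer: 625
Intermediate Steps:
p(X, f) = 2 + f
I(l, d) = -13 + d + l (I(l, d) = (-13 + l) + d = -13 + d + l)
(I(12, 28) + p(21, -4))² = ((-13 + 28 + 12) + (2 - 4))² = (27 - 2)² = 25² = 625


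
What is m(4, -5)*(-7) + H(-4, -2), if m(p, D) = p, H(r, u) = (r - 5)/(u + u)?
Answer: -103/4 ≈ -25.750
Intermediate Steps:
H(r, u) = (-5 + r)/(2*u) (H(r, u) = (-5 + r)/((2*u)) = (-5 + r)*(1/(2*u)) = (-5 + r)/(2*u))
m(4, -5)*(-7) + H(-4, -2) = 4*(-7) + (½)*(-5 - 4)/(-2) = -28 + (½)*(-½)*(-9) = -28 + 9/4 = -103/4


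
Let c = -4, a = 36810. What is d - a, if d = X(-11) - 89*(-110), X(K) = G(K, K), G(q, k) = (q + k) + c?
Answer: -27046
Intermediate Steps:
G(q, k) = -4 + k + q (G(q, k) = (q + k) - 4 = (k + q) - 4 = -4 + k + q)
X(K) = -4 + 2*K (X(K) = -4 + K + K = -4 + 2*K)
d = 9764 (d = (-4 + 2*(-11)) - 89*(-110) = (-4 - 22) + 9790 = -26 + 9790 = 9764)
d - a = 9764 - 1*36810 = 9764 - 36810 = -27046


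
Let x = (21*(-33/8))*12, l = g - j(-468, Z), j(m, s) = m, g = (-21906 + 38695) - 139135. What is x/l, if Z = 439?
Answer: 77/9028 ≈ 0.0085290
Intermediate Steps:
g = -122346 (g = 16789 - 139135 = -122346)
l = -121878 (l = -122346 - 1*(-468) = -122346 + 468 = -121878)
x = -2079/2 (x = (21*(-33*⅛))*12 = (21*(-33/8))*12 = -693/8*12 = -2079/2 ≈ -1039.5)
x/l = -2079/2/(-121878) = -2079/2*(-1/121878) = 77/9028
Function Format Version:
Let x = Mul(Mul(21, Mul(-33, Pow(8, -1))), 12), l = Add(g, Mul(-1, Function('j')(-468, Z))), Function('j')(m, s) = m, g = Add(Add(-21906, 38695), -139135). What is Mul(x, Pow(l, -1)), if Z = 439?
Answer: Rational(77, 9028) ≈ 0.0085290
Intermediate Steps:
g = -122346 (g = Add(16789, -139135) = -122346)
l = -121878 (l = Add(-122346, Mul(-1, -468)) = Add(-122346, 468) = -121878)
x = Rational(-2079, 2) (x = Mul(Mul(21, Mul(-33, Rational(1, 8))), 12) = Mul(Mul(21, Rational(-33, 8)), 12) = Mul(Rational(-693, 8), 12) = Rational(-2079, 2) ≈ -1039.5)
Mul(x, Pow(l, -1)) = Mul(Rational(-2079, 2), Pow(-121878, -1)) = Mul(Rational(-2079, 2), Rational(-1, 121878)) = Rational(77, 9028)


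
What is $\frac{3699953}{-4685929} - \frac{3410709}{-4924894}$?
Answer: $- \frac{2239536116321}{23077703616526} \approx -0.097043$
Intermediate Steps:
$\frac{3699953}{-4685929} - \frac{3410709}{-4924894} = 3699953 \left(- \frac{1}{4685929}\right) - - \frac{3410709}{4924894} = - \frac{3699953}{4685929} + \frac{3410709}{4924894} = - \frac{2239536116321}{23077703616526}$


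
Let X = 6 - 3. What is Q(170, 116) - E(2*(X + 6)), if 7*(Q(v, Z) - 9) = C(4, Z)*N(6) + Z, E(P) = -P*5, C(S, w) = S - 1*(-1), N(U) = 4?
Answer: 829/7 ≈ 118.43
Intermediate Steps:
X = 3
C(S, w) = 1 + S (C(S, w) = S + 1 = 1 + S)
E(P) = -5*P
Q(v, Z) = 83/7 + Z/7 (Q(v, Z) = 9 + ((1 + 4)*4 + Z)/7 = 9 + (5*4 + Z)/7 = 9 + (20 + Z)/7 = 9 + (20/7 + Z/7) = 83/7 + Z/7)
Q(170, 116) - E(2*(X + 6)) = (83/7 + (1/7)*116) - (-5)*2*(3 + 6) = (83/7 + 116/7) - (-5)*2*9 = 199/7 - (-5)*18 = 199/7 - 1*(-90) = 199/7 + 90 = 829/7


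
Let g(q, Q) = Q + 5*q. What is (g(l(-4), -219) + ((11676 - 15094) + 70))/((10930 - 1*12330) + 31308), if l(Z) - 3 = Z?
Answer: -893/7477 ≈ -0.11943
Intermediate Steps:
l(Z) = 3 + Z
(g(l(-4), -219) + ((11676 - 15094) + 70))/((10930 - 1*12330) + 31308) = ((-219 + 5*(3 - 4)) + ((11676 - 15094) + 70))/((10930 - 1*12330) + 31308) = ((-219 + 5*(-1)) + (-3418 + 70))/((10930 - 12330) + 31308) = ((-219 - 5) - 3348)/(-1400 + 31308) = (-224 - 3348)/29908 = -3572*1/29908 = -893/7477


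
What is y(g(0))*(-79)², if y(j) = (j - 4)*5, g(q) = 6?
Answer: 62410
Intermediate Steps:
y(j) = -20 + 5*j (y(j) = (-4 + j)*5 = -20 + 5*j)
y(g(0))*(-79)² = (-20 + 5*6)*(-79)² = (-20 + 30)*6241 = 10*6241 = 62410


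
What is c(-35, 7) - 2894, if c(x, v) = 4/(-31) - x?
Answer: -88633/31 ≈ -2859.1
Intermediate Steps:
c(x, v) = -4/31 - x (c(x, v) = 4*(-1/31) - x = -4/31 - x)
c(-35, 7) - 2894 = (-4/31 - 1*(-35)) - 2894 = (-4/31 + 35) - 2894 = 1081/31 - 2894 = -88633/31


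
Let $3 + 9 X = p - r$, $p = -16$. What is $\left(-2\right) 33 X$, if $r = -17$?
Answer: $\frac{44}{3} \approx 14.667$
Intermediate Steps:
$X = - \frac{2}{9}$ ($X = - \frac{1}{3} + \frac{-16 - -17}{9} = - \frac{1}{3} + \frac{-16 + 17}{9} = - \frac{1}{3} + \frac{1}{9} \cdot 1 = - \frac{1}{3} + \frac{1}{9} = - \frac{2}{9} \approx -0.22222$)
$\left(-2\right) 33 X = \left(-2\right) 33 \left(- \frac{2}{9}\right) = \left(-66\right) \left(- \frac{2}{9}\right) = \frac{44}{3}$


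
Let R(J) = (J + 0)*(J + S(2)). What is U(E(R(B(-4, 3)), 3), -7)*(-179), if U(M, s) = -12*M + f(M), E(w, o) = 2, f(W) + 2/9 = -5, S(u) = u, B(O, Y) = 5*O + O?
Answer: 47077/9 ≈ 5230.8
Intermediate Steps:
B(O, Y) = 6*O
f(W) = -47/9 (f(W) = -2/9 - 5 = -47/9)
R(J) = J*(2 + J) (R(J) = (J + 0)*(J + 2) = J*(2 + J))
U(M, s) = -47/9 - 12*M (U(M, s) = -12*M - 47/9 = -47/9 - 12*M)
U(E(R(B(-4, 3)), 3), -7)*(-179) = (-47/9 - 12*2)*(-179) = (-47/9 - 24)*(-179) = -263/9*(-179) = 47077/9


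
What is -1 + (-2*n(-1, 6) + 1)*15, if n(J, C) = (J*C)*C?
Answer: 1094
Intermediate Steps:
n(J, C) = J*C² (n(J, C) = (C*J)*C = J*C²)
-1 + (-2*n(-1, 6) + 1)*15 = -1 + (-(-2)*6² + 1)*15 = -1 + (-(-2)*36 + 1)*15 = -1 + (-2*(-36) + 1)*15 = -1 + (72 + 1)*15 = -1 + 73*15 = -1 + 1095 = 1094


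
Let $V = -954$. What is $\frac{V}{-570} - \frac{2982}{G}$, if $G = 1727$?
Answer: $- \frac{8697}{164065} \approx -0.053009$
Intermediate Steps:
$\frac{V}{-570} - \frac{2982}{G} = - \frac{954}{-570} - \frac{2982}{1727} = \left(-954\right) \left(- \frac{1}{570}\right) - \frac{2982}{1727} = \frac{159}{95} - \frac{2982}{1727} = - \frac{8697}{164065}$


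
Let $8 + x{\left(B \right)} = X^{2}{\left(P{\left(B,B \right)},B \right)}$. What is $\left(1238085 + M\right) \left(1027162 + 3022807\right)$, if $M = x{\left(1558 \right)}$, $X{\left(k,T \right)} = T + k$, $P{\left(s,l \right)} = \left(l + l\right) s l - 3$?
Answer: $231694961116711921612941542$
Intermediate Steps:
$P{\left(s,l \right)} = -3 + 2 s l^{2}$ ($P{\left(s,l \right)} = 2 l s l - 3 = 2 s l^{2} - 3 = -3 + 2 s l^{2}$)
$x{\left(B \right)} = -8 + \left(-3 + B + 2 B^{3}\right)^{2}$ ($x{\left(B \right)} = -8 + \left(B + \left(-3 + 2 B B^{2}\right)\right)^{2} = -8 + \left(B + \left(-3 + 2 B^{3}\right)\right)^{2} = -8 + \left(-3 + B + 2 B^{3}\right)^{2}$)
$M = 57209070271082792833$ ($M = -8 + \left(-3 + 1558 + 2 \cdot 1558^{3}\right)^{2} = -8 + \left(-3 + 1558 + 2 \cdot 3781833112\right)^{2} = -8 + \left(-3 + 1558 + 7563666224\right)^{2} = -8 + 7563667779^{2} = -8 + 57209070271082792841 = 57209070271082792833$)
$\left(1238085 + M\right) \left(1027162 + 3022807\right) = \left(1238085 + 57209070271082792833\right) \left(1027162 + 3022807\right) = 57209070271084030918 \cdot 4049969 = 231694961116711921612941542$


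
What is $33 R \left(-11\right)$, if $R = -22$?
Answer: $7986$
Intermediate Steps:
$33 R \left(-11\right) = 33 \left(-22\right) \left(-11\right) = \left(-726\right) \left(-11\right) = 7986$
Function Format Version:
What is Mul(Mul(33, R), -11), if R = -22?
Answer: 7986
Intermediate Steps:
Mul(Mul(33, R), -11) = Mul(Mul(33, -22), -11) = Mul(-726, -11) = 7986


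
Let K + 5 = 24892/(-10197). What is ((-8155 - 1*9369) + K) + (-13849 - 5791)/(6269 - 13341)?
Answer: -158005971185/9014148 ≈ -17529.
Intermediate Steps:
K = -75877/10197 (K = -5 + 24892/(-10197) = -5 + 24892*(-1/10197) = -5 - 24892/10197 = -75877/10197 ≈ -7.4411)
((-8155 - 1*9369) + K) + (-13849 - 5791)/(6269 - 13341) = ((-8155 - 1*9369) - 75877/10197) + (-13849 - 5791)/(6269 - 13341) = ((-8155 - 9369) - 75877/10197) - 19640/(-7072) = (-17524 - 75877/10197) - 19640*(-1/7072) = -178768105/10197 + 2455/884 = -158005971185/9014148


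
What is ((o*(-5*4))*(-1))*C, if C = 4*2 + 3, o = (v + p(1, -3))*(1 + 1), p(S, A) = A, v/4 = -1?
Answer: -3080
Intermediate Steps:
v = -4 (v = 4*(-1) = -4)
o = -14 (o = (-4 - 3)*(1 + 1) = -7*2 = -14)
C = 11 (C = 8 + 3 = 11)
((o*(-5*4))*(-1))*C = (-(-70)*4*(-1))*11 = (-14*(-20)*(-1))*11 = (280*(-1))*11 = -280*11 = -3080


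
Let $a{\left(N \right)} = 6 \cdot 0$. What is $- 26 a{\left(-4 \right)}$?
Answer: $0$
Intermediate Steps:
$a{\left(N \right)} = 0$
$- 26 a{\left(-4 \right)} = \left(-26\right) 0 = 0$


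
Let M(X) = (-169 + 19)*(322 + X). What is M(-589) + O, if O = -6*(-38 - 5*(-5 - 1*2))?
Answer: 40068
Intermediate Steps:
M(X) = -48300 - 150*X (M(X) = -150*(322 + X) = -48300 - 150*X)
O = 18 (O = -6*(-38 - 5*(-5 - 2)) = -6*(-38 - 5*(-7)) = -6*(-38 + 35) = -6*(-3) = 18)
M(-589) + O = (-48300 - 150*(-589)) + 18 = (-48300 + 88350) + 18 = 40050 + 18 = 40068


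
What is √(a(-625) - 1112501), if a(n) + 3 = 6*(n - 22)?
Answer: I*√1116386 ≈ 1056.6*I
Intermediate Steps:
a(n) = -135 + 6*n (a(n) = -3 + 6*(n - 22) = -3 + 6*(-22 + n) = -3 + (-132 + 6*n) = -135 + 6*n)
√(a(-625) - 1112501) = √((-135 + 6*(-625)) - 1112501) = √((-135 - 3750) - 1112501) = √(-3885 - 1112501) = √(-1116386) = I*√1116386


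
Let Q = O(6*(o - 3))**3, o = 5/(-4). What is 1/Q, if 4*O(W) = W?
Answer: -512/132651 ≈ -0.0038598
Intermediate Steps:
o = -5/4 (o = 5*(-1/4) = -5/4 ≈ -1.2500)
O(W) = W/4
Q = -132651/512 (Q = ((6*(-5/4 - 3))/4)**3 = ((6*(-17/4))/4)**3 = ((1/4)*(-51/2))**3 = (-51/8)**3 = -132651/512 ≈ -259.08)
1/Q = 1/(-132651/512) = -512/132651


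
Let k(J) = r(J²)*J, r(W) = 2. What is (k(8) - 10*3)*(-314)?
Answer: 4396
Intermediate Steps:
k(J) = 2*J
(k(8) - 10*3)*(-314) = (2*8 - 10*3)*(-314) = (16 - 30)*(-314) = -14*(-314) = 4396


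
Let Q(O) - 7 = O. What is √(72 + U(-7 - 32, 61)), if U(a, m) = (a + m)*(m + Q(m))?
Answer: √2910 ≈ 53.944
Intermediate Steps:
Q(O) = 7 + O
U(a, m) = (7 + 2*m)*(a + m) (U(a, m) = (a + m)*(m + (7 + m)) = (a + m)*(7 + 2*m) = (7 + 2*m)*(a + m))
√(72 + U(-7 - 32, 61)) = √(72 + (61² + (-7 - 32)*61 + (-7 - 32)*(7 + 61) + 61*(7 + 61))) = √(72 + (3721 - 39*61 - 39*68 + 61*68)) = √(72 + (3721 - 2379 - 2652 + 4148)) = √(72 + 2838) = √2910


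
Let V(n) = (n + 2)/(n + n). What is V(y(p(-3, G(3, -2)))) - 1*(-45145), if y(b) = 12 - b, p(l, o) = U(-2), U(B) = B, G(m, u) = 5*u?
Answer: 316019/7 ≈ 45146.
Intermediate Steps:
p(l, o) = -2
V(n) = (2 + n)/(2*n) (V(n) = (2 + n)/((2*n)) = (2 + n)*(1/(2*n)) = (2 + n)/(2*n))
V(y(p(-3, G(3, -2)))) - 1*(-45145) = (2 + (12 - 1*(-2)))/(2*(12 - 1*(-2))) - 1*(-45145) = (2 + (12 + 2))/(2*(12 + 2)) + 45145 = (1/2)*(2 + 14)/14 + 45145 = (1/2)*(1/14)*16 + 45145 = 4/7 + 45145 = 316019/7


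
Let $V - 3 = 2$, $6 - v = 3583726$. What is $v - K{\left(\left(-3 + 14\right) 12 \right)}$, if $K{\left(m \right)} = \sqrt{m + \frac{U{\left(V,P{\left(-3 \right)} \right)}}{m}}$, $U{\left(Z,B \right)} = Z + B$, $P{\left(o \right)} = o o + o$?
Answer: $-3583720 - \frac{\sqrt{4755}}{6} \approx -3.5837 \cdot 10^{6}$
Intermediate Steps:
$v = -3583720$ ($v = 6 - 3583726 = -3583720$)
$V = 5$ ($V = 3 + 2 = 5$)
$P{\left(o \right)} = o + o^{2}$ ($P{\left(o \right)} = o^{2} + o = o + o^{2}$)
$U{\left(Z,B \right)} = B + Z$
$K{\left(m \right)} = \sqrt{m + \frac{11}{m}}$ ($K{\left(m \right)} = \sqrt{m + \frac{- 3 \left(1 - 3\right) + 5}{m}} = \sqrt{m + \frac{\left(-3\right) \left(-2\right) + 5}{m}} = \sqrt{m + \frac{6 + 5}{m}} = \sqrt{m + \frac{11}{m}}$)
$v - K{\left(\left(-3 + 14\right) 12 \right)} = -3583720 - \sqrt{\left(-3 + 14\right) 12 + \frac{11}{\left(-3 + 14\right) 12}} = -3583720 - \sqrt{11 \cdot 12 + \frac{11}{11 \cdot 12}} = -3583720 - \sqrt{132 + \frac{11}{132}} = -3583720 - \sqrt{132 + 11 \cdot \frac{1}{132}} = -3583720 - \sqrt{132 + \frac{1}{12}} = -3583720 - \sqrt{\frac{1585}{12}} = -3583720 - \frac{\sqrt{4755}}{6}$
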